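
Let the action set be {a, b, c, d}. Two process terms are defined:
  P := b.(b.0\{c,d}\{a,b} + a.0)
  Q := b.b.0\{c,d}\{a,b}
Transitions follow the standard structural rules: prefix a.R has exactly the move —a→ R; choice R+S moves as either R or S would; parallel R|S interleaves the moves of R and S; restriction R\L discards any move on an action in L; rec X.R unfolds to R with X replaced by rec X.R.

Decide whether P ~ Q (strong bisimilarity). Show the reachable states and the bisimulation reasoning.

NO

P's transition system — 4 states:
  u0 = b.(b.0\{c,d}\{a,b} + a.0) :: --b--▸ u1
  u1 = b.0\{c,d}\{a,b} + a.0 :: --a--▸ u2, --b--▸ u3
  u2 = 0 :: deadlocked
  u3 = 0\{c,d}\{a,b} :: deadlocked
Q's transition system — 3 states:
  v0 = b.b.0\{c,d}\{a,b} :: --b--▸ v1
  v1 = b.0\{c,d}\{a,b} :: --b--▸ v2
  v2 = 0\{c,d}\{a,b} :: deadlocked
Coarsest stable partition (strong bisimilarity classes):
  B0 = {u0}
  B1 = {u1}
  B2 = {u2, u3, v2}
  B3 = {v0}
  B4 = {v1}
u0 ∈ B0, v0 ∈ B3 → different blocks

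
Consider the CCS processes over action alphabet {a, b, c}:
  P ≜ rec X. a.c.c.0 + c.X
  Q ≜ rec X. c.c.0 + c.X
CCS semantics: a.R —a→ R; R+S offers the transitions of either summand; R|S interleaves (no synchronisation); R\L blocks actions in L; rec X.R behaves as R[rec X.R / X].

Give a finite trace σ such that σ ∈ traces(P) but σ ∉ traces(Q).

P's transition system — 4 states:
  m0 = rec X. a.c.c.0 + c.X ⊢ -a-> m1, -c-> m0
  m1 = c.c.0 ⊢ -c-> m2
  m2 = c.0 ⊢ -c-> m3
  m3 = 0 ⊢ deadlocked
Q's transition system — 3 states:
  n0 = rec X. c.c.0 + c.X ⊢ -c-> n0, -c-> n1
  n1 = c.0 ⊢ -c-> n2
  n2 = 0 ⊢ deadlocked
Run σ = ⟨a⟩ on P: start {m0}
  step 1 (a): {m1}
  ✓ P
Run σ = ⟨a⟩ on Q: start {n0}
  step 1 (a): ∅  — Q cannot continue

a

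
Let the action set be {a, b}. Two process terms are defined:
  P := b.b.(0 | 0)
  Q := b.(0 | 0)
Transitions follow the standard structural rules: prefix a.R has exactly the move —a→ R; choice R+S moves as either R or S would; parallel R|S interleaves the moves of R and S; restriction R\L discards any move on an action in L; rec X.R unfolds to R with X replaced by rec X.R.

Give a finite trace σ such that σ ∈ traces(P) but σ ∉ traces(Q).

bb

LTS(P): 3 reachable states
  m0 = b.b.(0 | 0) :: =b=> m1
  m1 = b.(0 | 0) :: =b=> m2
  m2 = 0 | 0 :: stopped
LTS(Q): 2 reachable states
  n0 = b.(0 | 0) :: =b=> n1
  n1 = 0 | 0 :: stopped
Run σ = ⟨bb⟩ on P: start {m0}
  step 1 (b): {m1}
  step 2 (b): {m2}
  — P admits the full trace.
Run σ = ⟨bb⟩ on Q: start {n0}
  step 1 (b): {n1}
  step 2 (b): ∅ (Q stuck)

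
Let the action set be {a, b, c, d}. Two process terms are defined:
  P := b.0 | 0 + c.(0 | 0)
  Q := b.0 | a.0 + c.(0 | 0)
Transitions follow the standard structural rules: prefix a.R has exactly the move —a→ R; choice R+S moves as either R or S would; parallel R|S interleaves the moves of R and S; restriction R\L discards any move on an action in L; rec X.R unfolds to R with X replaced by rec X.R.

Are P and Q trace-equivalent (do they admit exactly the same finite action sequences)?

Reachable graph of P (2 states):
  p0 = b.0 | 0 + c.(0 | 0) :: --b--▸ p1, --c--▸ p1
  p1 = 0 | 0 :: deadlocked
Reachable graph of Q (4 states):
  q0 = b.0 | a.0 + c.(0 | 0) :: --a--▸ q1, --b--▸ q2, --c--▸ q3
  q1 = b.0 | 0 :: --b--▸ q3
  q2 = 0 | a.0 :: --a--▸ q3
  q3 = 0 | 0 :: deadlocked
Executing a from Q (initial set {q0}):
  step 1 (a): {q1}
  — Q admits the full trace.
Executing a from P (initial set {p0}):
  step 1 (a): ∅  — P cannot continue

NO — witness ⟨a⟩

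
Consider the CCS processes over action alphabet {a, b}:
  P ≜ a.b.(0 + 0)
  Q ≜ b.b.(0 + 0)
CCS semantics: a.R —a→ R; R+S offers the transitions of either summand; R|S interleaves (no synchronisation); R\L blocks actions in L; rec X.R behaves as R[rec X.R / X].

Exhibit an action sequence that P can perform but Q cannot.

a

LTS(P): 3 reachable states
  s0 = a.b.(0 + 0) | --a--▸ s1
  s1 = b.(0 + 0) | --b--▸ s2
  s2 = 0 + 0 | (no moves)
LTS(Q): 3 reachable states
  t0 = b.b.(0 + 0) | --b--▸ t1
  t1 = b.(0 + 0) | --b--▸ t2
  t2 = 0 + 0 | (no moves)
Trace ⟨a⟩ through P, begin at {s0}:
  [1] a ⇒ {s1}
  ✓ P
Trace ⟨a⟩ through Q, begin at {t0}:
  [1] a ⇒ ∅ (Q stuck)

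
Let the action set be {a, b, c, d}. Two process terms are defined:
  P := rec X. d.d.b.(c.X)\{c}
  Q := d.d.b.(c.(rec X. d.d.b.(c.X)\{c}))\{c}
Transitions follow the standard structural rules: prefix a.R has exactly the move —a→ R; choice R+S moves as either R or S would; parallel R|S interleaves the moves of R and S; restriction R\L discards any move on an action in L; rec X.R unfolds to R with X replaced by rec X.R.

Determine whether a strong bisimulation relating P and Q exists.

YES

Reachable graph of P (4 states):
  p0 = rec X. d.d.b.(c.X)\{c} | —d→ p1
  p1 = d.b.(c.(rec X. d.d.b.(c.X)\{c}))\{c} | —d→ p2
  p2 = b.(c.(rec X. d.d.b.(c.X)\{c}))\{c} | —b→ p3
  p3 = (c.(rec X. d.d.b.(c.X)\{c}))\{c} | ·
Reachable graph of Q (4 states):
  q0 = d.d.b.(c.(rec X. d.d.b.(c.X)\{c}))\{c} | —d→ q1
  q1 = d.b.(c.(rec X. d.d.b.(c.X)\{c}))\{c} | —d→ q2
  q2 = b.(c.(rec X. d.d.b.(c.X)\{c}))\{c} | —b→ q3
  q3 = (c.(rec X. d.d.b.(c.X)\{c}))\{c} | ·
Partition-refinement fixed point:
  B0 = {p0, q0}
  B1 = {p1, q1}
  B2 = {p2, q2}
  B3 = {p3, q3}
p0 ∈ B0, q0 ∈ B0 → same block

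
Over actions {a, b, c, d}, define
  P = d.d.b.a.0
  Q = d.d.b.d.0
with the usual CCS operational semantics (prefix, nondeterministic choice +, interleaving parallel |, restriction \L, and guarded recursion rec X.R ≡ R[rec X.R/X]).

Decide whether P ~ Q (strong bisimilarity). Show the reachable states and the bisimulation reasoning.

LTS(P): 5 reachable states
  p0 = d.d.b.a.0 has moves -d-> p1
  p1 = d.b.a.0 has moves -d-> p2
  p2 = b.a.0 has moves -b-> p3
  p3 = a.0 has moves -a-> p4
  p4 = 0 has moves deadlocked
LTS(Q): 5 reachable states
  q0 = d.d.b.d.0 has moves -d-> q1
  q1 = d.b.d.0 has moves -d-> q2
  q2 = b.d.0 has moves -b-> q3
  q3 = d.0 has moves -d-> q4
  q4 = 0 has moves deadlocked
Coarsest stable partition (strong bisimilarity classes):
  B0 = {p0}
  B1 = {p1}
  B2 = {p2}
  B3 = {p3}
  B4 = {p4, q4}
  B5 = {q0}
  B6 = {q1}
  B7 = {q2}
  B8 = {q3}
p0 ∈ B0, q0 ∈ B5 → different blocks

NO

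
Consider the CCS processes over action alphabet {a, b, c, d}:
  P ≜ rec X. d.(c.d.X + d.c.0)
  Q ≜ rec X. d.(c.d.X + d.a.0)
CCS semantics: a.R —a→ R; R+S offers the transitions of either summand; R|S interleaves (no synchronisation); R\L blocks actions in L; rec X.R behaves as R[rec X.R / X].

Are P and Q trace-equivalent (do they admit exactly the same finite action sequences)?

trace-distinct — witness ⟨ddc⟩

Reachable graph of P (5 states):
  m0 = rec X. d.(c.d.X + d.c.0) :: =d=> m1
  m1 = c.d.(rec X. d.(c.d.X + d.c.0)) + d.c.0 :: =c=> m2, =d=> m3
  m2 = d.(rec X. d.(c.d.X + d.c.0)) :: =d=> m0
  m3 = c.0 :: =c=> m4
  m4 = 0 :: deadlocked
Reachable graph of Q (5 states):
  n0 = rec X. d.(c.d.X + d.a.0) :: =d=> n1
  n1 = c.d.(rec X. d.(c.d.X + d.a.0)) + d.a.0 :: =c=> n2, =d=> n3
  n2 = d.(rec X. d.(c.d.X + d.a.0)) :: =d=> n0
  n3 = a.0 :: =a=> n4
  n4 = 0 :: deadlocked
Executing ddc from P (initial set {m0}):
  step 1 (d): {m1}
  step 2 (d): {m3}
  step 3 (c): {m4}
  — P admits the full trace.
Executing ddc from Q (initial set {n0}):
  step 1 (d): {n1}
  step 2 (d): {n3}
  step 3 (c): ∅ (Q stuck)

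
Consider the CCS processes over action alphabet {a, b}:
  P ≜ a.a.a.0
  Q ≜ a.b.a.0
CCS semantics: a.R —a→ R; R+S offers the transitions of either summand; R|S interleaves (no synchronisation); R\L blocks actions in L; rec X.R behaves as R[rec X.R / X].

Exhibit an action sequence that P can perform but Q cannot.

Reachable graph of P (4 states):
  m0 = a.a.a.0 has moves =a=> m1
  m1 = a.a.0 has moves =a=> m2
  m2 = a.0 has moves =a=> m3
  m3 = 0 has moves ·
Reachable graph of Q (4 states):
  n0 = a.b.a.0 has moves =a=> n1
  n1 = b.a.0 has moves =b=> n2
  n2 = a.0 has moves =a=> n3
  n3 = 0 has moves ·
Executing aa from P (initial set {m0}):
  step 1 (a): {m1}
  step 2 (a): {m2}
  ✓ P
Executing aa from Q (initial set {n0}):
  step 1 (a): {n1}
  step 2 (a): ∅  — Q cannot continue

aa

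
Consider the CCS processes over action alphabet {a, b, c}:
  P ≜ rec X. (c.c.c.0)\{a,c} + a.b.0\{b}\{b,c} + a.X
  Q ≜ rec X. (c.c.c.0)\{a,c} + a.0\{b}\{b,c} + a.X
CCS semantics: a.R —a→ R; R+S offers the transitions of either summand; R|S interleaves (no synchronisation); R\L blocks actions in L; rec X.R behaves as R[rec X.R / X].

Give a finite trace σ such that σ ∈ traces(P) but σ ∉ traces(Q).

ab

Reachable graph of P (3 states):
  u0 = rec X. (c.c.c.0)\{a,c} + a.b.0\{b}\{b,c} + a.X ⊢ ··a··> u0, ··a··> u1
  u1 = b.0\{b}\{b,c} ⊢ ··b··> u2
  u2 = 0\{b}\{b,c} ⊢ (no moves)
Reachable graph of Q (2 states):
  v0 = rec X. (c.c.c.0)\{a,c} + a.0\{b}\{b,c} + a.X ⊢ ··a··> v0, ··a··> v1
  v1 = 0\{b}\{b,c} ⊢ (no moves)
Executing ab from P (initial set {u0}):
  [1] a ⇒ {u0, u1}
  [2] b ⇒ {u2}
  — P admits the full trace.
Executing ab from Q (initial set {v0}):
  [1] a ⇒ {v0, v1}
  [2] b ⇒ ∅ (Q stuck)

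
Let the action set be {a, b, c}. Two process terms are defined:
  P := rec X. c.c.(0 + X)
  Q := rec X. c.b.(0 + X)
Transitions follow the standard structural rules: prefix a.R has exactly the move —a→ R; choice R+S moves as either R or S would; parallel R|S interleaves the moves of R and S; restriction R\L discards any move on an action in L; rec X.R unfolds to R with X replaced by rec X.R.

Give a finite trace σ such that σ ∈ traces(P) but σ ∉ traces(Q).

cc

P's transition system — 3 states:
  s0 = rec X. c.c.(0 + X) → --c--▸ s1
  s1 = c.(0 + (rec X. c.c.(0 + X))) → --c--▸ s2
  s2 = 0 + (rec X. c.c.(0 + X)) → --c--▸ s1
Q's transition system — 3 states:
  t0 = rec X. c.b.(0 + X) → --c--▸ t1
  t1 = b.(0 + (rec X. c.b.(0 + X))) → --b--▸ t2
  t2 = 0 + (rec X. c.b.(0 + X)) → --c--▸ t1
Run σ = ⟨cc⟩ on P: start {s0}
  [1] c ⇒ {s1}
  [2] c ⇒ {s2}
  ✓ P
Run σ = ⟨cc⟩ on Q: start {t0}
  [1] c ⇒ {t1}
  [2] c ⇒ ∅  — Q cannot continue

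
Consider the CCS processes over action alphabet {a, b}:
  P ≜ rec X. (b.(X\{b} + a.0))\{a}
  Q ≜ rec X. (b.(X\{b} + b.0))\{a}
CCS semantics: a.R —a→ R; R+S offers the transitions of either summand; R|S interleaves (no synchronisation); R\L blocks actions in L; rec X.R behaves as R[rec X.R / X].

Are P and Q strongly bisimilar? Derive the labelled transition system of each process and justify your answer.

LTS(P): 2 reachable states
  m0 = rec X. (b.(X\{b} + a.0))\{a} ⊢ —b→ m1
  m1 = ((rec X. (b.(X\{b} + a.0))\{a})\{b} + a.0)\{a} ⊢ stopped
LTS(Q): 3 reachable states
  n0 = rec X. (b.(X\{b} + b.0))\{a} ⊢ —b→ n1
  n1 = ((rec X. (b.(X\{b} + b.0))\{a})\{b} + b.0)\{a} ⊢ —b→ n2
  n2 = 0\{a} ⊢ stopped
Bisimilarity quotient blocks:
  B0 = {m0, n1}
  B1 = {m1, n2}
  B2 = {n0}
m0 ∈ B0, n0 ∈ B2 → different blocks

not bisimilar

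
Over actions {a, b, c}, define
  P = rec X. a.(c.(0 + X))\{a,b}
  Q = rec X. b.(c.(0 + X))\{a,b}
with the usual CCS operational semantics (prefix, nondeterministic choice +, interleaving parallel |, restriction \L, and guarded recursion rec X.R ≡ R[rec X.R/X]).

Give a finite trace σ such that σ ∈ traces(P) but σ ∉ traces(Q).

a

P's transition system — 3 states:
  u0 = rec X. a.(c.(0 + X))\{a,b} | --a--▸ u1
  u1 = (c.(0 + (rec X. a.(c.(0 + X))\{a,b})))\{a,b} | --c--▸ u2
  u2 = (0 + (rec X. a.(c.(0 + X))\{a,b}))\{a,b} | (no moves)
Q's transition system — 3 states:
  v0 = rec X. b.(c.(0 + X))\{a,b} | --b--▸ v1
  v1 = (c.(0 + (rec X. b.(c.(0 + X))\{a,b})))\{a,b} | --c--▸ v2
  v2 = (0 + (rec X. b.(c.(0 + X))\{a,b}))\{a,b} | (no moves)
Executing a from P (initial set {u0}):
  [1] a ⇒ {u1}
  ✓ P
Executing a from Q (initial set {v0}):
  [1] a ⇒ ∅  — Q cannot continue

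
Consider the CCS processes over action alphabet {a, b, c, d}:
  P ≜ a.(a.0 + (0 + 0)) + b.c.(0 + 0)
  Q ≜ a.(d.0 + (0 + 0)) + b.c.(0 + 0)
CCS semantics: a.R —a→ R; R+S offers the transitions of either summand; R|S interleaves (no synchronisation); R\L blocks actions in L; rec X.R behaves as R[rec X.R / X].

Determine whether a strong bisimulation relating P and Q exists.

P ≁ Q

Reachable graph of P (5 states):
  p0 = a.(a.0 + (0 + 0)) + b.c.(0 + 0) | --a--▸ p1, --b--▸ p2
  p1 = a.0 + (0 + 0) | --a--▸ p3
  p2 = c.(0 + 0) | --c--▸ p4
  p3 = 0 | ∅
  p4 = 0 + 0 | ∅
Reachable graph of Q (5 states):
  q0 = a.(d.0 + (0 + 0)) + b.c.(0 + 0) | --a--▸ q1, --b--▸ q2
  q1 = d.0 + (0 + 0) | --d--▸ q3
  q2 = c.(0 + 0) | --c--▸ q4
  q3 = 0 | ∅
  q4 = 0 + 0 | ∅
Partition-refinement fixed point:
  B0 = {p0}
  B1 = {p1}
  B2 = {p3, p4, q3, q4}
  B3 = {p2, q2}
  B4 = {q0}
  B5 = {q1}
p0 ∈ B0, q0 ∈ B4 → different blocks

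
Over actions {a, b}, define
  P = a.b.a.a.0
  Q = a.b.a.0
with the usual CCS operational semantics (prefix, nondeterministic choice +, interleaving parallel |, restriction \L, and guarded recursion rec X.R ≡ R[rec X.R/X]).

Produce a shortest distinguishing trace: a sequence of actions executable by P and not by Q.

abaa

Reachable graph of P (5 states):
  m0 = a.b.a.a.0 | --a--▸ m1
  m1 = b.a.a.0 | --b--▸ m2
  m2 = a.a.0 | --a--▸ m3
  m3 = a.0 | --a--▸ m4
  m4 = 0 | stopped
Reachable graph of Q (4 states):
  n0 = a.b.a.0 | --a--▸ n1
  n1 = b.a.0 | --b--▸ n2
  n2 = a.0 | --a--▸ n3
  n3 = 0 | stopped
Trace ⟨abaa⟩ through P, begin at {m0}:
  [1] a ⇒ {m1}
  [2] b ⇒ {m2}
  [3] a ⇒ {m3}
  [4] a ⇒ {m4}
  P completes σ.
Trace ⟨abaa⟩ through Q, begin at {n0}:
  [1] a ⇒ {n1}
  [2] b ⇒ {n2}
  [3] a ⇒ {n3}
  [4] a ⇒ ∅  — Q cannot continue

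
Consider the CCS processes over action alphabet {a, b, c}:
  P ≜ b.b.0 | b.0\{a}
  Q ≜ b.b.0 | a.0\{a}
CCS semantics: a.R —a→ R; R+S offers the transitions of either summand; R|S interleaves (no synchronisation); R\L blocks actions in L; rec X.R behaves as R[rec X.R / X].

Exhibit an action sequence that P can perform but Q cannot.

bbb

LTS(P): 6 reachable states
  s0 = b.b.0 | b.0\{a} ⊢ =b=> s1, =b=> s2
  s1 = b.0 | b.0\{a} ⊢ =b=> s3, =b=> s4
  s2 = b.b.0 | 0\{a} ⊢ =b=> s4
  s3 = 0 | b.0\{a} ⊢ =b=> s5
  s4 = b.0 | 0\{a} ⊢ =b=> s5
  s5 = 0 | 0\{a} ⊢ deadlocked
LTS(Q): 6 reachable states
  t0 = b.b.0 | a.0\{a} ⊢ =a=> t1, =b=> t2
  t1 = b.b.0 | 0\{a} ⊢ =b=> t3
  t2 = b.0 | a.0\{a} ⊢ =a=> t3, =b=> t4
  t3 = b.0 | 0\{a} ⊢ =b=> t5
  t4 = 0 | a.0\{a} ⊢ =a=> t5
  t5 = 0 | 0\{a} ⊢ deadlocked
Trace ⟨bbb⟩ through P, begin at {s0}:
  step 1 (b): {s1, s2}
  step 2 (b): {s3, s4}
  step 3 (b): {s5}
  ✓ P
Trace ⟨bbb⟩ through Q, begin at {t0}:
  step 1 (b): {t2}
  step 2 (b): {t4}
  step 3 (b): ∅  — Q cannot continue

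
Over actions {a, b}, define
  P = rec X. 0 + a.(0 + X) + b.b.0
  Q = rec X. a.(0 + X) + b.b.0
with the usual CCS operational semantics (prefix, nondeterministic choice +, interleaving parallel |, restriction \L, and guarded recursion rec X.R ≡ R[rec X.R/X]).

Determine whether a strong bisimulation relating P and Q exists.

bisimilar

Reachable graph of P (4 states):
  s0 = rec X. 0 + a.(0 + X) + b.b.0 → -a-> s1, -b-> s2
  s1 = 0 + (rec X. 0 + a.(0 + X) + b.b.0) → -a-> s1, -b-> s2
  s2 = b.0 → -b-> s3
  s3 = 0 → stopped
Reachable graph of Q (4 states):
  t0 = rec X. a.(0 + X) + b.b.0 → -a-> t1, -b-> t2
  t1 = 0 + (rec X. a.(0 + X) + b.b.0) → -a-> t1, -b-> t2
  t2 = b.0 → -b-> t3
  t3 = 0 → stopped
Bisimilarity quotient blocks:
  B0 = {s0, s1, t0, t1}
  B1 = {s2, t2}
  B2 = {s3, t3}
s0 ∈ B0, t0 ∈ B0 → same block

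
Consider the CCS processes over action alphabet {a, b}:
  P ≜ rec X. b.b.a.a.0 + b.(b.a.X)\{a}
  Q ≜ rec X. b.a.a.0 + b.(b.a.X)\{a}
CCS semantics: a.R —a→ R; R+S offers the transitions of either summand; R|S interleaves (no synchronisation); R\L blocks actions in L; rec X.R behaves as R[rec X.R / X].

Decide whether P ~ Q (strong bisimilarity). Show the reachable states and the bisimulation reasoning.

NO

LTS(P): 7 reachable states
  u0 = rec X. b.b.a.a.0 + b.(b.a.X)\{a} ⊢ -b-> u1, -b-> u2
  u1 = (b.a.(rec X. b.b.a.a.0 + b.(b.a.X)\{a}))\{a} ⊢ -b-> u3
  u2 = b.a.a.0 ⊢ -b-> u4
  u3 = (a.(rec X. b.b.a.a.0 + b.(b.a.X)\{a}))\{a} ⊢ stopped
  u4 = a.a.0 ⊢ -a-> u5
  u5 = a.0 ⊢ -a-> u6
  u6 = 0 ⊢ stopped
LTS(Q): 6 reachable states
  v0 = rec X. b.a.a.0 + b.(b.a.X)\{a} ⊢ -b-> v1, -b-> v2
  v1 = (b.a.(rec X. b.a.a.0 + b.(b.a.X)\{a}))\{a} ⊢ -b-> v3
  v2 = a.a.0 ⊢ -a-> v4
  v3 = (a.(rec X. b.a.a.0 + b.(b.a.X)\{a}))\{a} ⊢ stopped
  v4 = a.0 ⊢ -a-> v5
  v5 = 0 ⊢ stopped
Coarsest stable partition (strong bisimilarity classes):
  B0 = {u0}
  B1 = {u1, v1}
  B2 = {u3, u6, v3, v5}
  B3 = {u2}
  B4 = {u4, v2}
  B5 = {u5, v4}
  B6 = {v0}
u0 ∈ B0, v0 ∈ B6 → different blocks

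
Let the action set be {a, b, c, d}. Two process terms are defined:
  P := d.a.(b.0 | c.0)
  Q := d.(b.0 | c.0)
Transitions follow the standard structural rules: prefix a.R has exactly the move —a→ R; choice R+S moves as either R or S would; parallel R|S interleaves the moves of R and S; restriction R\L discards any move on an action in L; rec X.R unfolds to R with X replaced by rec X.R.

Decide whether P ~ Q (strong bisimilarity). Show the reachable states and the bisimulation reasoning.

NO

P's transition system — 6 states:
  u0 = d.a.(b.0 | c.0) :: =d=> u1
  u1 = a.(b.0 | c.0) :: =a=> u2
  u2 = b.0 | c.0 :: =b=> u3, =c=> u4
  u3 = 0 | c.0 :: =c=> u5
  u4 = b.0 | 0 :: =b=> u5
  u5 = 0 | 0 :: (no moves)
Q's transition system — 5 states:
  v0 = d.(b.0 | c.0) :: =d=> v1
  v1 = b.0 | c.0 :: =b=> v2, =c=> v3
  v2 = 0 | c.0 :: =c=> v4
  v3 = b.0 | 0 :: =b=> v4
  v4 = 0 | 0 :: (no moves)
Coarsest stable partition (strong bisimilarity classes):
  B0 = {u0}
  B1 = {u1}
  B2 = {u2, v1}
  B3 = {u3, v2}
  B4 = {u5, v4}
  B5 = {u4, v3}
  B6 = {v0}
u0 ∈ B0, v0 ∈ B6 → different blocks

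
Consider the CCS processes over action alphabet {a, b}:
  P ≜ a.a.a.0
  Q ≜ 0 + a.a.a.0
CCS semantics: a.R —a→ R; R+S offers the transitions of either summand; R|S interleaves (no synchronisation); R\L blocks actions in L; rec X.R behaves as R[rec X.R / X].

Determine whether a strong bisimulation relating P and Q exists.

Reachable graph of P (4 states):
  u0 = a.a.a.0 | -a-> u1
  u1 = a.a.0 | -a-> u2
  u2 = a.0 | -a-> u3
  u3 = 0 | ·
Reachable graph of Q (4 states):
  v0 = 0 + a.a.a.0 | -a-> v1
  v1 = a.a.0 | -a-> v2
  v2 = a.0 | -a-> v3
  v3 = 0 | ·
Coarsest stable partition (strong bisimilarity classes):
  B0 = {u0, v0}
  B1 = {u1, v1}
  B2 = {u2, v2}
  B3 = {u3, v3}
u0 ∈ B0, v0 ∈ B0 → same block

P ~ Q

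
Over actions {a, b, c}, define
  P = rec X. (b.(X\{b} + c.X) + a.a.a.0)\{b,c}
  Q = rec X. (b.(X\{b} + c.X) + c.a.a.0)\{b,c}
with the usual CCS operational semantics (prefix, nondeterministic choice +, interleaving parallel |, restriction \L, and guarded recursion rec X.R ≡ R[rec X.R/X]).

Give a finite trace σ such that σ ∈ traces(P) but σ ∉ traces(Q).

P's transition system — 4 states:
  p0 = rec X. (b.(X\{b} + c.X) + a.a.a.0)\{b,c} has moves —a→ p1
  p1 = (a.a.0)\{b,c} has moves —a→ p2
  p2 = (a.0)\{b,c} has moves —a→ p3
  p3 = 0\{b,c} has moves ∅
Q's transition system — 1 states:
  q0 = rec X. (b.(X\{b} + c.X) + c.a.a.0)\{b,c} has moves ∅
Run σ = ⟨a⟩ on P: start {p0}
  [1] a ⇒ {p1}
  ✓ P
Run σ = ⟨a⟩ on Q: start {q0}
  [1] a ⇒ no successor for Q

a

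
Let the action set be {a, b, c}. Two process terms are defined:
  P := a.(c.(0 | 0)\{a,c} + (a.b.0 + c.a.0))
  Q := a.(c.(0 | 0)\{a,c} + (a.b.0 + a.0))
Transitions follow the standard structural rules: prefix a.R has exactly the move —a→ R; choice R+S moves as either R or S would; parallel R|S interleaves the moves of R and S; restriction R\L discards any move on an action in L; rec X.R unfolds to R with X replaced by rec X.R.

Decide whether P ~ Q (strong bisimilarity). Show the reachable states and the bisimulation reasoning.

not bisimilar

P's transition system — 6 states:
  s0 = a.(c.(0 | 0)\{a,c} + (a.b.0 + c.a.0)) ⊢ --a--▸ s1
  s1 = c.(0 | 0)\{a,c} + (a.b.0 + c.a.0) ⊢ --a--▸ s2, --c--▸ s3, --c--▸ s4
  s2 = b.0 ⊢ --b--▸ s5
  s3 = (0 | 0)\{a,c} ⊢ ·
  s4 = a.0 ⊢ --a--▸ s5
  s5 = 0 ⊢ ·
Q's transition system — 5 states:
  t0 = a.(c.(0 | 0)\{a,c} + (a.b.0 + a.0)) ⊢ --a--▸ t1
  t1 = c.(0 | 0)\{a,c} + (a.b.0 + a.0) ⊢ --a--▸ t2, --a--▸ t3, --c--▸ t4
  t2 = 0 ⊢ ·
  t3 = b.0 ⊢ --b--▸ t2
  t4 = (0 | 0)\{a,c} ⊢ ·
Bisimilarity quotient blocks:
  B0 = {s0}
  B1 = {s1}
  B2 = {s2, t3}
  B3 = {s3, s5, t2, t4}
  B4 = {s4}
  B5 = {t0}
  B6 = {t1}
s0 ∈ B0, t0 ∈ B5 → different blocks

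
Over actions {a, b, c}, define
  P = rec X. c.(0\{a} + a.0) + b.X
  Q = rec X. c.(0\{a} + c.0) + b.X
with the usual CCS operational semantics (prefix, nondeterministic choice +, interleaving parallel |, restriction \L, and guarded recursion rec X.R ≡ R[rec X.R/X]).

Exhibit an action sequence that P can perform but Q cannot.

ca

LTS(P): 3 reachable states
  m0 = rec X. c.(0\{a} + a.0) + b.X :: ··b··> m0, ··c··> m1
  m1 = 0\{a} + a.0 :: ··a··> m2
  m2 = 0 :: ∅
LTS(Q): 3 reachable states
  n0 = rec X. c.(0\{a} + c.0) + b.X :: ··b··> n0, ··c··> n1
  n1 = 0\{a} + c.0 :: ··c··> n2
  n2 = 0 :: ∅
Run σ = ⟨ca⟩ on P: start {m0}
  after c @ step 1: {m1}
  after a @ step 2: {m2}
  P completes σ.
Run σ = ⟨ca⟩ on Q: start {n0}
  after c @ step 1: {n1}
  after a @ step 2: ∅ (Q stuck)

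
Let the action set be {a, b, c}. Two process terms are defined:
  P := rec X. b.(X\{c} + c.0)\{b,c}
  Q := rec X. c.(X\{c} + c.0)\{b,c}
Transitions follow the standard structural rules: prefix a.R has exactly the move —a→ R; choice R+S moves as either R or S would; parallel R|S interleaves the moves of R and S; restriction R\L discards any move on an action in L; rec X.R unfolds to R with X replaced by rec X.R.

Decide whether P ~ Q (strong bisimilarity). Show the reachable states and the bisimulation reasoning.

P's transition system — 2 states:
  u0 = rec X. b.(X\{c} + c.0)\{b,c} ⊢ -b-> u1
  u1 = ((rec X. b.(X\{c} + c.0)\{b,c})\{c} + c.0)\{b,c} ⊢ (no moves)
Q's transition system — 2 states:
  v0 = rec X. c.(X\{c} + c.0)\{b,c} ⊢ -c-> v1
  v1 = ((rec X. c.(X\{c} + c.0)\{b,c})\{c} + c.0)\{b,c} ⊢ (no moves)
Bisimilarity quotient blocks:
  B0 = {u0}
  B1 = {u1, v1}
  B2 = {v0}
u0 ∈ B0, v0 ∈ B2 → different blocks

P ≁ Q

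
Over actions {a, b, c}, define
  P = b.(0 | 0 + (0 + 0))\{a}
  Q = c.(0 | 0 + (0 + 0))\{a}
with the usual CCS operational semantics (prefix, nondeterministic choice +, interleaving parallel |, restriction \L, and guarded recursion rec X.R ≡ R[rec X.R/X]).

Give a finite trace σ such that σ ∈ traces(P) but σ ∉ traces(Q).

b

LTS(P): 2 reachable states
  m0 = b.(0 | 0 + (0 + 0))\{a} ⊢ -b-> m1
  m1 = (0 | 0 + (0 + 0))\{a} ⊢ deadlocked
LTS(Q): 2 reachable states
  n0 = c.(0 | 0 + (0 + 0))\{a} ⊢ -c-> n1
  n1 = (0 | 0 + (0 + 0))\{a} ⊢ deadlocked
Trace ⟨b⟩ through P, begin at {m0}:
  after b @ step 1: {m1}
  ✓ P
Trace ⟨b⟩ through Q, begin at {n0}:
  after b @ step 1: ∅ (Q stuck)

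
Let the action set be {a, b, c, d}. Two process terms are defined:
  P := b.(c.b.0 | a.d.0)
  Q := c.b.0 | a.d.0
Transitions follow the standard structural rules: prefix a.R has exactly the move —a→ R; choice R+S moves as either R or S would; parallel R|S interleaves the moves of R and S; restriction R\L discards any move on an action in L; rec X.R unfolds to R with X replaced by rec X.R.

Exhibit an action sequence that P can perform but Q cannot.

LTS(P): 10 reachable states
  s0 = b.(c.b.0 | a.d.0) ⊢ -b-> s1
  s1 = c.b.0 | a.d.0 ⊢ -a-> s2, -c-> s3
  s2 = c.b.0 | d.0 ⊢ -c-> s4, -d-> s5
  s3 = b.0 | a.d.0 ⊢ -a-> s4, -b-> s6
  s4 = b.0 | d.0 ⊢ -b-> s7, -d-> s8
  s5 = c.b.0 | 0 ⊢ -c-> s8
  s6 = 0 | a.d.0 ⊢ -a-> s7
  s7 = 0 | d.0 ⊢ -d-> s9
  s8 = b.0 | 0 ⊢ -b-> s9
  s9 = 0 | 0 ⊢ ·
LTS(Q): 9 reachable states
  t0 = c.b.0 | a.d.0 ⊢ -a-> t1, -c-> t2
  t1 = c.b.0 | d.0 ⊢ -c-> t3, -d-> t4
  t2 = b.0 | a.d.0 ⊢ -a-> t3, -b-> t5
  t3 = b.0 | d.0 ⊢ -b-> t6, -d-> t7
  t4 = c.b.0 | 0 ⊢ -c-> t7
  t5 = 0 | a.d.0 ⊢ -a-> t6
  t6 = 0 | d.0 ⊢ -d-> t8
  t7 = b.0 | 0 ⊢ -b-> t8
  t8 = 0 | 0 ⊢ ·
Trace ⟨b⟩ through P, begin at {s0}:
  [1] b ⇒ {s1}
  ✓ P
Trace ⟨b⟩ through Q, begin at {t0}:
  [1] b ⇒ no successor for Q

b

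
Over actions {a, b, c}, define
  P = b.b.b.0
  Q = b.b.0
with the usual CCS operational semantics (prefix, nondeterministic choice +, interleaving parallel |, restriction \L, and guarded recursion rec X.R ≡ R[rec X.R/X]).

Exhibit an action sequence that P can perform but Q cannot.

bbb

P's transition system — 4 states:
  s0 = b.b.b.0 → —b→ s1
  s1 = b.b.0 → —b→ s2
  s2 = b.0 → —b→ s3
  s3 = 0 → ·
Q's transition system — 3 states:
  t0 = b.b.0 → —b→ t1
  t1 = b.0 → —b→ t2
  t2 = 0 → ·
Run σ = ⟨bbb⟩ on P: start {s0}
  [1] b ⇒ {s1}
  [2] b ⇒ {s2}
  [3] b ⇒ {s3}
  P completes σ.
Run σ = ⟨bbb⟩ on Q: start {t0}
  [1] b ⇒ {t1}
  [2] b ⇒ {t2}
  [3] b ⇒ no successor for Q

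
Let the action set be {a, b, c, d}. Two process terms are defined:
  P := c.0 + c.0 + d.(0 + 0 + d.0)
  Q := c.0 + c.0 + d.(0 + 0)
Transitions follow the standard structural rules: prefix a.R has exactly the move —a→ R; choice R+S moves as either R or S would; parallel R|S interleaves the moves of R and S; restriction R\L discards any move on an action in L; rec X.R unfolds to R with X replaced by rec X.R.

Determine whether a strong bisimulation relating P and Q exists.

LTS(P): 3 reachable states
  p0 = c.0 + c.0 + d.(0 + 0 + d.0) ⊢ —c→ p1, —d→ p2
  p1 = 0 ⊢ stopped
  p2 = 0 + 0 + d.0 ⊢ —d→ p1
LTS(Q): 3 reachable states
  q0 = c.0 + c.0 + d.(0 + 0) ⊢ —c→ q1, —d→ q2
  q1 = 0 ⊢ stopped
  q2 = 0 + 0 ⊢ stopped
Bisimilarity quotient blocks:
  B0 = {p0}
  B1 = {p2}
  B2 = {p1, q1, q2}
  B3 = {q0}
p0 ∈ B0, q0 ∈ B3 → different blocks

P ≁ Q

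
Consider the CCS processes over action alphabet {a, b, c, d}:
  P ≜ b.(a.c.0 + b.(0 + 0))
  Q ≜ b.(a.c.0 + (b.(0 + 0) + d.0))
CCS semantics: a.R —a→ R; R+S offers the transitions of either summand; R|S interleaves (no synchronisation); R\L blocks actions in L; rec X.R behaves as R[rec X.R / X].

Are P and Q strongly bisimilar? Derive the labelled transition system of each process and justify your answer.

LTS(P): 5 reachable states
  u0 = b.(a.c.0 + b.(0 + 0)) :: -b-> u1
  u1 = a.c.0 + b.(0 + 0) :: -a-> u2, -b-> u3
  u2 = c.0 :: -c-> u4
  u3 = 0 + 0 :: ∅
  u4 = 0 :: ∅
LTS(Q): 5 reachable states
  v0 = b.(a.c.0 + (b.(0 + 0) + d.0)) :: -b-> v1
  v1 = a.c.0 + (b.(0 + 0) + d.0) :: -a-> v2, -b-> v3, -d-> v4
  v2 = c.0 :: -c-> v4
  v3 = 0 + 0 :: ∅
  v4 = 0 :: ∅
Partition-refinement fixed point:
  B0 = {u0}
  B1 = {u1}
  B2 = {u3, u4, v3, v4}
  B3 = {u2, v2}
  B4 = {v0}
  B5 = {v1}
u0 ∈ B0, v0 ∈ B4 → different blocks

NO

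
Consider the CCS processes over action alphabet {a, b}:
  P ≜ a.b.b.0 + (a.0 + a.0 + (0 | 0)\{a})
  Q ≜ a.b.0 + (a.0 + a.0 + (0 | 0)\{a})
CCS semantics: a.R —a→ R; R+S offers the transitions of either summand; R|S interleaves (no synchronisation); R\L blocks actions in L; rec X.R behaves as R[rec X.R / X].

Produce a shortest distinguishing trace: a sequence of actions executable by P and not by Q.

abb

P's transition system — 4 states:
  m0 = a.b.b.0 + (a.0 + a.0 + (0 | 0)\{a}) :: =a=> m1, =a=> m2
  m1 = 0 :: ∅
  m2 = b.b.0 :: =b=> m3
  m3 = b.0 :: =b=> m1
Q's transition system — 3 states:
  n0 = a.b.0 + (a.0 + a.0 + (0 | 0)\{a}) :: =a=> n1, =a=> n2
  n1 = 0 :: ∅
  n2 = b.0 :: =b=> n1
Executing abb from P (initial set {m0}):
  after a @ step 1: {m1, m2}
  after b @ step 2: {m3}
  after b @ step 3: {m1}
  — P admits the full trace.
Executing abb from Q (initial set {n0}):
  after a @ step 1: {n1, n2}
  after b @ step 2: {n1}
  after b @ step 3: ∅ (Q stuck)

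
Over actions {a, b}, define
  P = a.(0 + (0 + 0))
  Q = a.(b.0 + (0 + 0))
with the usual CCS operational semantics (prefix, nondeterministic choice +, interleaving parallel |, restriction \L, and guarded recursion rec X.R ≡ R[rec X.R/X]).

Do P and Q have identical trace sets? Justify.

LTS(P): 2 reachable states
  s0 = a.(0 + (0 + 0)) has moves =a=> s1
  s1 = 0 + (0 + 0) has moves (no moves)
LTS(Q): 3 reachable states
  t0 = a.(b.0 + (0 + 0)) has moves =a=> t1
  t1 = b.0 + (0 + 0) has moves =b=> t2
  t2 = 0 has moves (no moves)
Run σ = ⟨ab⟩ on Q: start {t0}
  [1] a ⇒ {t1}
  [2] b ⇒ {t2}
  — Q admits the full trace.
Run σ = ⟨ab⟩ on P: start {s0}
  [1] a ⇒ {s1}
  [2] b ⇒ ∅ (P stuck)

traces(P) ≠ traces(Q) — witness ⟨ab⟩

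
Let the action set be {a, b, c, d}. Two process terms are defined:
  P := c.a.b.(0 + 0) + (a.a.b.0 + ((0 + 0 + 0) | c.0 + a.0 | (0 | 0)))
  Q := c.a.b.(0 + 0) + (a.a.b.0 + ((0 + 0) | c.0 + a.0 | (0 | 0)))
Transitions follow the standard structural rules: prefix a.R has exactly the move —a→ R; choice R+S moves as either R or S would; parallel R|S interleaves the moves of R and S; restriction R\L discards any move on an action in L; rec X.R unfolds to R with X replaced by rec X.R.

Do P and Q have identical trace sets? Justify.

P's transition system — 9 states:
  u0 = c.a.b.(0 + 0) + (a.a.b.0 + ((0 + 0 + 0) | c.0 + a.0 | (0 | 0))) → =a=> u1, =a=> u2, =c=> u3, =c=> u4
  u1 = 0 | (0 | 0) → (no moves)
  u2 = a.b.0 → =a=> u5
  u3 = (0 + 0 + 0) | 0 → (no moves)
  u4 = a.b.(0 + 0) → =a=> u6
  u5 = b.0 → =b=> u7
  u6 = b.(0 + 0) → =b=> u8
  u7 = 0 → (no moves)
  u8 = 0 + 0 → (no moves)
Q's transition system — 9 states:
  v0 = c.a.b.(0 + 0) + (a.a.b.0 + ((0 + 0) | c.0 + a.0 | (0 | 0))) → =a=> v1, =a=> v2, =c=> v3, =c=> v4
  v1 = 0 | (0 | 0) → (no moves)
  v2 = a.b.0 → =a=> v5
  v3 = (0 + 0) | 0 → (no moves)
  v4 = a.b.(0 + 0) → =a=> v6
  v5 = b.0 → =b=> v7
  v6 = b.(0 + 0) → =b=> v8
  v7 = 0 → (no moves)
  v8 = 0 + 0 → (no moves)
Partition-refinement fixed point:
  B0 = {u0, v0}
  B1 = {u2, u4, v2, v4}
  B2 = {u5, u6, v5, v6}
  B3 = {u1, u3, u7, u8, v1, v3, v7, v8}
u0 ∈ B0, v0 ∈ B0 → same block
Bisimilar ⇒ trace-equivalent.

trace-equivalent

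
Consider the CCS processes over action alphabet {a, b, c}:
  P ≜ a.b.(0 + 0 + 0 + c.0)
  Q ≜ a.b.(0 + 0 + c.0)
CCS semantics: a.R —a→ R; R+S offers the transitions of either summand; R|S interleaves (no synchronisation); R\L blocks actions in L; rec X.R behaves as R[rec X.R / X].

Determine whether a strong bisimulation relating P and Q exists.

P ~ Q

Reachable graph of P (4 states):
  s0 = a.b.(0 + 0 + 0 + c.0) → -a-> s1
  s1 = b.(0 + 0 + 0 + c.0) → -b-> s2
  s2 = 0 + 0 + 0 + c.0 → -c-> s3
  s3 = 0 → ∅
Reachable graph of Q (4 states):
  t0 = a.b.(0 + 0 + c.0) → -a-> t1
  t1 = b.(0 + 0 + c.0) → -b-> t2
  t2 = 0 + 0 + c.0 → -c-> t3
  t3 = 0 → ∅
Bisimilarity quotient blocks:
  B0 = {s0, t0}
  B1 = {s1, t1}
  B2 = {s2, t2}
  B3 = {s3, t3}
s0 ∈ B0, t0 ∈ B0 → same block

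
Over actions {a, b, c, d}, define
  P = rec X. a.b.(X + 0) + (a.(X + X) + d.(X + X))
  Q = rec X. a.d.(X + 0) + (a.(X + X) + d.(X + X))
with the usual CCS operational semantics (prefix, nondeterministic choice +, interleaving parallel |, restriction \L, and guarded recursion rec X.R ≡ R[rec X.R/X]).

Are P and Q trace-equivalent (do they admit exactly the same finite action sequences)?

trace-distinct — witness ⟨ab⟩

P's transition system — 4 states:
  m0 = rec X. a.b.(X + 0) + (a.(X + X) + d.(X + X)) :: —a→ m1, —a→ m2, —d→ m1
  m1 = (rec X. a.b.(X + 0) + (a.(X + X) + d.(X + X))) + (rec X. a.b.(X + 0) + (a.(X + X) + d.(X + X))) :: —a→ m1, —a→ m2, —d→ m1
  m2 = b.((rec X. a.b.(X + 0) + (a.(X + X) + d.(X + X))) + 0) :: —b→ m3
  m3 = (rec X. a.b.(X + 0) + (a.(X + X) + d.(X + X))) + 0 :: —a→ m1, —a→ m2, —d→ m1
Q's transition system — 4 states:
  n0 = rec X. a.d.(X + 0) + (a.(X + X) + d.(X + X)) :: —a→ n1, —a→ n2, —d→ n1
  n1 = (rec X. a.d.(X + 0) + (a.(X + X) + d.(X + X))) + (rec X. a.d.(X + 0) + (a.(X + X) + d.(X + X))) :: —a→ n1, —a→ n2, —d→ n1
  n2 = d.((rec X. a.d.(X + 0) + (a.(X + X) + d.(X + X))) + 0) :: —d→ n3
  n3 = (rec X. a.d.(X + 0) + (a.(X + X) + d.(X + X))) + 0 :: —a→ n1, —a→ n2, —d→ n1
Executing ab from P (initial set {m0}):
  step 1 (a): {m1, m2}
  step 2 (b): {m3}
  P completes σ.
Executing ab from Q (initial set {n0}):
  step 1 (a): {n1, n2}
  step 2 (b): ∅ (Q stuck)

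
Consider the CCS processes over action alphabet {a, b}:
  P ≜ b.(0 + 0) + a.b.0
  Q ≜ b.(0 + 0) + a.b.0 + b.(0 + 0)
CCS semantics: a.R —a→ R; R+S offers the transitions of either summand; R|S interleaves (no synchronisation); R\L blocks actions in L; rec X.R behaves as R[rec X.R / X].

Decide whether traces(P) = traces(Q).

traces(P) = traces(Q)

LTS(P): 4 reachable states
  u0 = b.(0 + 0) + a.b.0 | —a→ u1, —b→ u2
  u1 = b.0 | —b→ u3
  u2 = 0 + 0 | deadlocked
  u3 = 0 | deadlocked
LTS(Q): 4 reachable states
  v0 = b.(0 + 0) + a.b.0 + b.(0 + 0) | —a→ v1, —b→ v2
  v1 = b.0 | —b→ v3
  v2 = 0 + 0 | deadlocked
  v3 = 0 | deadlocked
Coarsest stable partition (strong bisimilarity classes):
  B0 = {u0, v0}
  B1 = {u1, v1}
  B2 = {u2, u3, v2, v3}
u0 ∈ B0, v0 ∈ B0 → same block
Bisimilar ⇒ trace-equivalent.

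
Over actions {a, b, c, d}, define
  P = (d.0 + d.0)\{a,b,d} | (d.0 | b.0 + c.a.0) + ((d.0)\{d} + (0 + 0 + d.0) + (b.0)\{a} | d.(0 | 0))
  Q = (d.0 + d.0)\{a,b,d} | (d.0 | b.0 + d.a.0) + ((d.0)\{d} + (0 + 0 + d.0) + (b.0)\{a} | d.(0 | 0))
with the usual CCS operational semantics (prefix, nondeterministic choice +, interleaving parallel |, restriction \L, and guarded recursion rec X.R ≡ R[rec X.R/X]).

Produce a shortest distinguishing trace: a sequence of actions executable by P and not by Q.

LTS(P): 10 reachable states
  u0 = (d.0 + d.0)\{a,b,d} | (d.0 | b.0 + c.a.0) + ((d.0)\{d} + (0 + 0 + d.0) + (b.0)\{a} | d.(0 | 0)) → -b-> u1, -b-> u2, -c-> u3, -d-> u4, -d-> u5, -d-> u6
  u1 = (d.0 + d.0)\{a,b,d} | (d.0 | 0) → -d-> u7
  u2 = 0\{a} | d.(0 | 0) → -d-> u8
  u3 = (d.0 + d.0)\{a,b,d} | a.0 → -a-> u9
  u4 = (b.0)\{a} | (0 | 0) → -b-> u8
  u5 = (d.0 + d.0)\{a,b,d} | (0 | b.0) → -b-> u7
  u6 = 0 → ∅
  u7 = (d.0 + d.0)\{a,b,d} | (0 | 0) → ∅
  u8 = 0\{a} | (0 | 0) → ∅
  u9 = (d.0 + d.0)\{a,b,d} | 0 → ∅
LTS(Q): 10 reachable states
  v0 = (d.0 + d.0)\{a,b,d} | (d.0 | b.0 + d.a.0) + ((d.0)\{d} + (0 + 0 + d.0) + (b.0)\{a} | d.(0 | 0)) → -b-> v1, -b-> v2, -d-> v3, -d-> v4, -d-> v5, -d-> v6
  v1 = (d.0 + d.0)\{a,b,d} | (d.0 | 0) → -d-> v7
  v2 = 0\{a} | d.(0 | 0) → -d-> v8
  v3 = (b.0)\{a} | (0 | 0) → -b-> v8
  v4 = (d.0 + d.0)\{a,b,d} | (0 | b.0) → -b-> v7
  v5 = (d.0 + d.0)\{a,b,d} | a.0 → -a-> v9
  v6 = 0 → ∅
  v7 = (d.0 + d.0)\{a,b,d} | (0 | 0) → ∅
  v8 = 0\{a} | (0 | 0) → ∅
  v9 = (d.0 + d.0)\{a,b,d} | 0 → ∅
Run σ = ⟨c⟩ on P: start {u0}
  after c @ step 1: {u3}
  ✓ P
Run σ = ⟨c⟩ on Q: start {v0}
  after c @ step 1: ∅  — Q cannot continue

c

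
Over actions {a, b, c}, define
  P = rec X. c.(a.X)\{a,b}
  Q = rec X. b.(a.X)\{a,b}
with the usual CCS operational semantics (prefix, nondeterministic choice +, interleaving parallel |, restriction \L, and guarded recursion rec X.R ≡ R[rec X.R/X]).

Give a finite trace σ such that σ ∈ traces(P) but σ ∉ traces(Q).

LTS(P): 2 reachable states
  p0 = rec X. c.(a.X)\{a,b} | —c→ p1
  p1 = (a.(rec X. c.(a.X)\{a,b}))\{a,b} | stopped
LTS(Q): 2 reachable states
  q0 = rec X. b.(a.X)\{a,b} | —b→ q1
  q1 = (a.(rec X. b.(a.X)\{a,b}))\{a,b} | stopped
Run σ = ⟨c⟩ on P: start {p0}
  step 1 (c): {p1}
  — P admits the full trace.
Run σ = ⟨c⟩ on Q: start {q0}
  step 1 (c): no successor for Q

c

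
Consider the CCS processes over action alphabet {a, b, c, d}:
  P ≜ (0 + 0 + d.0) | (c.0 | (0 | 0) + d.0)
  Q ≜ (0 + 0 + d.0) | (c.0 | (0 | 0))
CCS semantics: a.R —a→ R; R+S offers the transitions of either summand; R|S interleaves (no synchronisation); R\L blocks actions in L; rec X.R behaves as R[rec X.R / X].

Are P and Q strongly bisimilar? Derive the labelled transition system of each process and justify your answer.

Reachable graph of P (6 states):
  p0 = (0 + 0 + d.0) | (c.0 | (0 | 0) + d.0) has moves --c--▸ p1, --d--▸ p2, --d--▸ p3
  p1 = (0 + 0 + d.0) | (0 | (0 | 0)) has moves --d--▸ p4
  p2 = (0 + 0 + d.0) | 0 has moves --d--▸ p5
  p3 = 0 | (c.0 | (0 | 0) + d.0) has moves --c--▸ p4, --d--▸ p5
  p4 = 0 | (0 | (0 | 0)) has moves ·
  p5 = 0 | 0 has moves ·
Reachable graph of Q (4 states):
  q0 = (0 + 0 + d.0) | (c.0 | (0 | 0)) has moves --c--▸ q1, --d--▸ q2
  q1 = (0 + 0 + d.0) | (0 | (0 | 0)) has moves --d--▸ q3
  q2 = 0 | (c.0 | (0 | 0)) has moves --c--▸ q3
  q3 = 0 | (0 | (0 | 0)) has moves ·
Coarsest stable partition (strong bisimilarity classes):
  B0 = {p0}
  B1 = {p1, p2, q1}
  B2 = {p4, p5, q3}
  B3 = {p3}
  B4 = {q0}
  B5 = {q2}
p0 ∈ B0, q0 ∈ B4 → different blocks

not bisimilar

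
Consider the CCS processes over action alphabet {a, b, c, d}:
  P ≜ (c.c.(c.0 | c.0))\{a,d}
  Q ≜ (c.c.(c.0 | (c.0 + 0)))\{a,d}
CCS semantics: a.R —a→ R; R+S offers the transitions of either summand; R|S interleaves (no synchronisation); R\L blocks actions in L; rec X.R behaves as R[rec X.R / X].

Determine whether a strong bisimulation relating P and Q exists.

bisimilar

Reachable graph of P (6 states):
  p0 = (c.c.(c.0 | c.0))\{a,d} → ··c··> p1
  p1 = (c.(c.0 | c.0))\{a,d} → ··c··> p2
  p2 = (c.0 | c.0)\{a,d} → ··c··> p3, ··c··> p4
  p3 = (0 | c.0)\{a,d} → ··c··> p5
  p4 = (c.0 | 0)\{a,d} → ··c··> p5
  p5 = (0 | 0)\{a,d} → stopped
Reachable graph of Q (6 states):
  q0 = (c.c.(c.0 | (c.0 + 0)))\{a,d} → ··c··> q1
  q1 = (c.(c.0 | (c.0 + 0)))\{a,d} → ··c··> q2
  q2 = (c.0 | (c.0 + 0))\{a,d} → ··c··> q3, ··c··> q4
  q3 = (0 | (c.0 + 0))\{a,d} → ··c··> q5
  q4 = (c.0 | 0)\{a,d} → ··c··> q5
  q5 = (0 | 0)\{a,d} → stopped
Bisimilarity quotient blocks:
  B0 = {p0, q0}
  B1 = {p1, q1}
  B2 = {p2, q2}
  B3 = {p3, p4, q3, q4}
  B4 = {p5, q5}
p0 ∈ B0, q0 ∈ B0 → same block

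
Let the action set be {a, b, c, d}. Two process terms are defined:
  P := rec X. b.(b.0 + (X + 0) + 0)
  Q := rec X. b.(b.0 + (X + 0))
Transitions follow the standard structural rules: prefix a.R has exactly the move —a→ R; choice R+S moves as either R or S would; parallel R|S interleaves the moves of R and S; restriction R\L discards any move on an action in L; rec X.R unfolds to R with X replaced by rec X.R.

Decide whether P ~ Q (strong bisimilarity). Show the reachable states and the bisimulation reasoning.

LTS(P): 3 reachable states
  u0 = rec X. b.(b.0 + (X + 0) + 0) → ··b··> u1
  u1 = b.0 + ((rec X. b.(b.0 + (X + 0) + 0)) + 0) + 0 → ··b··> u1, ··b··> u2
  u2 = 0 → stopped
LTS(Q): 3 reachable states
  v0 = rec X. b.(b.0 + (X + 0)) → ··b··> v1
  v1 = b.0 + ((rec X. b.(b.0 + (X + 0))) + 0) → ··b··> v1, ··b··> v2
  v2 = 0 → stopped
Partition-refinement fixed point:
  B0 = {u0, v0}
  B1 = {u1, v1}
  B2 = {u2, v2}
u0 ∈ B0, v0 ∈ B0 → same block

YES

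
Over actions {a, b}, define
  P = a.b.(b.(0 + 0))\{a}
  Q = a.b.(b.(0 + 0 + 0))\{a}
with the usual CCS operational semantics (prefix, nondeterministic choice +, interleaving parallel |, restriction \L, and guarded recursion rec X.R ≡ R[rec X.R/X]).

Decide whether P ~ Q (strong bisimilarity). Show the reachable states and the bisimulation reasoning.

P ~ Q

LTS(P): 4 reachable states
  m0 = a.b.(b.(0 + 0))\{a} ⊢ =a=> m1
  m1 = b.(b.(0 + 0))\{a} ⊢ =b=> m2
  m2 = (b.(0 + 0))\{a} ⊢ =b=> m3
  m3 = (0 + 0)\{a} ⊢ ·
LTS(Q): 4 reachable states
  n0 = a.b.(b.(0 + 0 + 0))\{a} ⊢ =a=> n1
  n1 = b.(b.(0 + 0 + 0))\{a} ⊢ =b=> n2
  n2 = (b.(0 + 0 + 0))\{a} ⊢ =b=> n3
  n3 = (0 + 0 + 0)\{a} ⊢ ·
Partition-refinement fixed point:
  B0 = {m0, n0}
  B1 = {m1, n1}
  B2 = {m2, n2}
  B3 = {m3, n3}
m0 ∈ B0, n0 ∈ B0 → same block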